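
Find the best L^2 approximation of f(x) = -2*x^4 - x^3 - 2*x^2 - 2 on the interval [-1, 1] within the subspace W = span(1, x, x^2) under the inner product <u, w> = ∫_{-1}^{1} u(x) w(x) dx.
g(x) = -26*x^2/7 - 3*x/5 - 64/35

The best approximation g ∈ W is the orthogonal projection of f onto W. Writing g = a_0 + a_1 x + a_2 x^2, the coefficients solve the normal equations G · a = b where
  G_{ij} = <φ_i, φ_j> and b_i = <f, φ_i>, with φ_0 = 1, φ_1 = x, φ_2 = x^2.
G =
  [2, 0, 2/3]
  [0, 2/3, 0]
  [2/3, 0, 2/5],
b = (-92/15, -2/5, -284/105).
Solving gives a_0 = -64/35, a_1 = -3/5, a_2 = -26/7, so
  g(x) = -26*x^2/7 - 3*x/5 - 64/35.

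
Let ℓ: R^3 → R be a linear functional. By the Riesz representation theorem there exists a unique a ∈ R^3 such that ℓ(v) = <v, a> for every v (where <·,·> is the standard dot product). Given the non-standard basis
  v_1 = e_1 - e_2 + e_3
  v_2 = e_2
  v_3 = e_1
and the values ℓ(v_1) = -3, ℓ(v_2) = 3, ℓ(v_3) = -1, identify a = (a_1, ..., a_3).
a = (-1, 3, 1)

Write a = (a_1, ..., a_3) in the standard basis. For each basis vector v_i, ℓ(v_i) = <v_i, a> is a linear equation in the a_j's. Collect the n equations into a matrix system V a = ℓ, where row i of V is v_i (expressed in the standard basis). Since V is invertible (lower-triangular with 1s on the diagonal, up to permutation), solve by back-substitution:
  V =
[[1, -1, 1],
 [0, 1, 0],
 [1, 0, 0]]
  V a = (-3, 3, -1)
Solving gives a = (-1, 3, 1).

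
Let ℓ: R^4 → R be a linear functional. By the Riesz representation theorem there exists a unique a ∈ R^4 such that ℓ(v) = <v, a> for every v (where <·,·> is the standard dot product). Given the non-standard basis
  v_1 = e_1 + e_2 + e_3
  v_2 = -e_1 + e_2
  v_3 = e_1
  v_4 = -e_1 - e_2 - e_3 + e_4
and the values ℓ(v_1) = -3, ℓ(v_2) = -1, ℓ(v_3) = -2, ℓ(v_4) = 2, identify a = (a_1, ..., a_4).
a = (-2, -3, 2, -1)

Write a = (a_1, ..., a_4) in the standard basis. For each basis vector v_i, ℓ(v_i) = <v_i, a> is a linear equation in the a_j's. Collect the n equations into a matrix system V a = ℓ, where row i of V is v_i (expressed in the standard basis). Since V is invertible (lower-triangular with 1s on the diagonal, up to permutation), solve by back-substitution:
  V =
[[1, 1, 1, 0],
 [-1, 1, 0, 0],
 [1, 0, 0, 0],
 [-1, -1, -1, 1]]
  V a = (-3, -1, -2, 2)
Solving gives a = (-2, -3, 2, -1).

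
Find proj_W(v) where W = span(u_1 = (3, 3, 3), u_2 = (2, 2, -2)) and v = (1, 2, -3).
proj_W(v) = (3/2, 3/2, -3)

Set up U = [u_1 | ... | u_2] ∈ R^(3×2). The projector onto W = col(U) is P = U (U^T U)^(-1) U^T.
Compute U^T U =
  [27, 6]
  [6, 12],
and U^T v = (0, 12).
Solve U^T U · c = U^T v for the coefficients: c = (-1/4, 9/8). The projection is proj_W(v) = U c.
Check: (v - proj_W(v)) · u_1 = 0  (should be 0).
Check: (v - proj_W(v)) · u_2 = 0  (should be 0).
Result: proj_W(v) = (3/2, 3/2, -3).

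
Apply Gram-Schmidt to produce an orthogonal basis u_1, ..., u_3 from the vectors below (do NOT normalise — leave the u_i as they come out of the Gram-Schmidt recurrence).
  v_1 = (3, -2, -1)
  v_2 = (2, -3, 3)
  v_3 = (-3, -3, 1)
Orthogonal basis:
  u_1 = (3, -2, -1)
  u_2 = (1/14, -12/7, 51/14)
  u_3 = (-495/227, -605/227, -275/227)

Apply the Gram-Schmidt recurrence
  u_1 = v_1
  u_i = v_i − Σ_{j<i} ((v_i · u_j) / (u_j · u_j)) · u_j.

Step by step this gives:
  u_1 = (3, -2, -1)
  u_2 = (1/14, -12/7, 51/14)
  u_3 = (-495/227, -605/227, -275/227)

Orthogonality check:
  u_2 · u_1 = 0 (should be 0)
  u_3 · u_1 = 0 (should be 0)
  u_3 · u_2 = 0 (should be 0)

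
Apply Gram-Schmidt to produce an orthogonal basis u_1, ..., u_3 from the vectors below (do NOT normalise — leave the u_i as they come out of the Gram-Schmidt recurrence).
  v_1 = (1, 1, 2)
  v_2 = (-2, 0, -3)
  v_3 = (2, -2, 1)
Orthogonal basis:
  u_1 = (1, 1, 2)
  u_2 = (-2/3, 4/3, -1/3)
  u_3 = (3/7, 1/7, -2/7)

Apply the Gram-Schmidt recurrence
  u_1 = v_1
  u_i = v_i − Σ_{j<i} ((v_i · u_j) / (u_j · u_j)) · u_j.

Step by step this gives:
  u_1 = (1, 1, 2)
  u_2 = (-2/3, 4/3, -1/3)
  u_3 = (3/7, 1/7, -2/7)

Orthogonality check:
  u_2 · u_1 = 0 (should be 0)
  u_3 · u_1 = 0 (should be 0)
  u_3 · u_2 = 0 (should be 0)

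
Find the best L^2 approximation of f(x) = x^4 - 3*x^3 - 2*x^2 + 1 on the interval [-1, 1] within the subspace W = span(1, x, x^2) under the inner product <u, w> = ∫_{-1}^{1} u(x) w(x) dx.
g(x) = -8*x^2/7 - 9*x/5 + 32/35

The best approximation g ∈ W is the orthogonal projection of f onto W. Writing g = a_0 + a_1 x + a_2 x^2, the coefficients solve the normal equations G · a = b where
  G_{ij} = <φ_i, φ_j> and b_i = <f, φ_i>, with φ_0 = 1, φ_1 = x, φ_2 = x^2.
G =
  [2, 0, 2/3]
  [0, 2/3, 0]
  [2/3, 0, 2/5],
b = (16/15, -6/5, 16/105).
Solving gives a_0 = 32/35, a_1 = -9/5, a_2 = -8/7, so
  g(x) = -8*x^2/7 - 9*x/5 + 32/35.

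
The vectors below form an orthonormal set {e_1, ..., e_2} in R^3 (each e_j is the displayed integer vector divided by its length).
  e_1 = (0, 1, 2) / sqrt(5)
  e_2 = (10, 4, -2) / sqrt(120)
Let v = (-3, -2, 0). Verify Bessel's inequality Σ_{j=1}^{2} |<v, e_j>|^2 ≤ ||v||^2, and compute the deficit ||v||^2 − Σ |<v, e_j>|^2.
Σ |<v, e_j>|^2 = 77/6; ||v||^2 = 13; deficit = 1/6

Write each e_j = u_j / sqrt(<u_j, u_j>) where u_j is the displayed integer vector. Then <v, e_j> = <v, u_j> / sqrt(<u_j, u_j>), so |<v, e_j>|^2 = <v, u_j>^2 / <u_j, u_j>.
Coefficients: <v, e_1> = -2/sqrt(5), <v, e_2> = -38/sqrt(120).
Square and sum: Σ |<v, e_j>|^2 = 77/6.
Compute ||v||^2 = v·v = 13.
Deficit = 13 − 77/6 = 1/6 ≥ 0, confirming Bessel's inequality. (The deficit equals ||v − Σ <v,e_j> e_j||^2, the squared distance from v to span{e_j}.)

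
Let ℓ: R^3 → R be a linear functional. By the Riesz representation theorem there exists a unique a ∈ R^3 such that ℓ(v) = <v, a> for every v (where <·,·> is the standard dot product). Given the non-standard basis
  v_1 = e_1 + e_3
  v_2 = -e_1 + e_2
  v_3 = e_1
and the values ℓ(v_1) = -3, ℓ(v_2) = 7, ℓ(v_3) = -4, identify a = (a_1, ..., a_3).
a = (-4, 3, 1)

Write a = (a_1, ..., a_3) in the standard basis. For each basis vector v_i, ℓ(v_i) = <v_i, a> is a linear equation in the a_j's. Collect the n equations into a matrix system V a = ℓ, where row i of V is v_i (expressed in the standard basis). Since V is invertible (lower-triangular with 1s on the diagonal, up to permutation), solve by back-substitution:
  V =
[[1, 0, 1],
 [-1, 1, 0],
 [1, 0, 0]]
  V a = (-3, 7, -4)
Solving gives a = (-4, 3, 1).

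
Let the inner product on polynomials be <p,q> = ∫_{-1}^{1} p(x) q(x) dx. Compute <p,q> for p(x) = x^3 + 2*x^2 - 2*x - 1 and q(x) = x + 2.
<p,q> = -34/15

Expand the product: p(x)·q(x) = x^4 + 4*x^3 + 2*x^2 - 5*x - 2.
∫_{-1}^{1} of each monomial x^k gives [2/(k+1) if k even, 0 if k odd]. Integrating term-by-term (or equivalently evaluating the antiderivative F(x) = x^5/5 + x^4 + 2*x^3/3 - 5*x^2/2 - 2*x at the endpoints):
  F(1) − F(−1) = -79/30 − (-11/30) = -34/15.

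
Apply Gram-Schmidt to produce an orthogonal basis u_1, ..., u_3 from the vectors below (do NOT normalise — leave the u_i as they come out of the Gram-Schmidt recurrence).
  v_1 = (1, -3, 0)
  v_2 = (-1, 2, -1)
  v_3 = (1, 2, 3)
Orthogonal basis:
  u_1 = (1, -3, 0)
  u_2 = (-3/10, -1/10, -1)
  u_3 = (6/11, 2/11, -2/11)

Apply the Gram-Schmidt recurrence
  u_1 = v_1
  u_i = v_i − Σ_{j<i} ((v_i · u_j) / (u_j · u_j)) · u_j.

Step by step this gives:
  u_1 = (1, -3, 0)
  u_2 = (-3/10, -1/10, -1)
  u_3 = (6/11, 2/11, -2/11)

Orthogonality check:
  u_2 · u_1 = 0 (should be 0)
  u_3 · u_1 = 0 (should be 0)
  u_3 · u_2 = 0 (should be 0)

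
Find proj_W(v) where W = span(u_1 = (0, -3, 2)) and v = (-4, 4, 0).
proj_W(v) = (0, 36/13, -24/13)

Set up U = [u_1 | ... | u_1] ∈ R^(3×1). The projector onto W = col(U) is P = U (U^T U)^(-1) U^T.
Compute U^T U =
  [13],
and U^T v = (-12).
Solve U^T U · c = U^T v for the coefficients: c = (-12/13). The projection is proj_W(v) = U c.
Check: (v - proj_W(v)) · u_1 = 0  (should be 0).
Result: proj_W(v) = (0, 36/13, -24/13).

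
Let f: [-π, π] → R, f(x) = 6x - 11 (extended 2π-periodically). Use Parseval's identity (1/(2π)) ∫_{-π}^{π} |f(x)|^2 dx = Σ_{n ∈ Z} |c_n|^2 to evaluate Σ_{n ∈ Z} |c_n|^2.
Σ |c_n|^2 = 12π^2 + 121

Expand and integrate term by term over [-π, π]:
  ∫ (6x)^2 dx = 36·(2π^3/3); ∫ 2·6·(-11)·x dx = 0 (odd integrand); ∫ (-11)^2 dx = 121·2π.
So (1/(2π)) ∫_{-π}^{π} (6x - 11)^2 dx = 36π^2/3 + 121 = 12π^2 + 121.
Parseval ⇒ Σ |c_n|^2 = 12π^2 + 121.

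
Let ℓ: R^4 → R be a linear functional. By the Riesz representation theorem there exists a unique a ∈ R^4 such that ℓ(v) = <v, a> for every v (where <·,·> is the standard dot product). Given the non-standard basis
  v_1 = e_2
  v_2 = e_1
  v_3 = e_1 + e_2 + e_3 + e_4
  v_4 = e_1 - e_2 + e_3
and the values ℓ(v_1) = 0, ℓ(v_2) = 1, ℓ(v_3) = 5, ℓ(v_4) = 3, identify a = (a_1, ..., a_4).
a = (1, 0, 2, 2)

Write a = (a_1, ..., a_4) in the standard basis. For each basis vector v_i, ℓ(v_i) = <v_i, a> is a linear equation in the a_j's. Collect the n equations into a matrix system V a = ℓ, where row i of V is v_i (expressed in the standard basis). Since V is invertible (lower-triangular with 1s on the diagonal, up to permutation), solve by back-substitution:
  V =
[[0, 1, 0, 0],
 [1, 0, 0, 0],
 [1, 1, 1, 1],
 [1, -1, 1, 0]]
  V a = (0, 1, 5, 3)
Solving gives a = (1, 0, 2, 2).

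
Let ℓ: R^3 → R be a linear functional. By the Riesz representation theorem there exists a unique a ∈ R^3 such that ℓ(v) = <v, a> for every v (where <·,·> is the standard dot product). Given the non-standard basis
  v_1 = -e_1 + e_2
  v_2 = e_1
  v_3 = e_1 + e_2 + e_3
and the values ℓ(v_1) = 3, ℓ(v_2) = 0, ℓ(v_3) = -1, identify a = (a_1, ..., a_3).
a = (0, 3, -4)

Write a = (a_1, ..., a_3) in the standard basis. For each basis vector v_i, ℓ(v_i) = <v_i, a> is a linear equation in the a_j's. Collect the n equations into a matrix system V a = ℓ, where row i of V is v_i (expressed in the standard basis). Since V is invertible (lower-triangular with 1s on the diagonal, up to permutation), solve by back-substitution:
  V =
[[-1, 1, 0],
 [1, 0, 0],
 [1, 1, 1]]
  V a = (3, 0, -1)
Solving gives a = (0, 3, -4).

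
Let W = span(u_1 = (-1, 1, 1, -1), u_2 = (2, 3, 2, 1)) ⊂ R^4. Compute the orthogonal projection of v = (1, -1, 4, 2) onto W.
proj_W(v) = (45/34, 45/34, 27/34, 27/34)

Set up U = [u_1 | ... | u_2] ∈ R^(4×2). The projector onto W = col(U) is P = U (U^T U)^(-1) U^T.
Compute U^T U =
  [4, 2]
  [2, 18],
and U^T v = (0, 9).
Solve U^T U · c = U^T v for the coefficients: c = (-9/34, 9/17). The projection is proj_W(v) = U c.
Check: (v - proj_W(v)) · u_1 = 0  (should be 0).
Check: (v - proj_W(v)) · u_2 = 0  (should be 0).
Result: proj_W(v) = (45/34, 45/34, 27/34, 27/34).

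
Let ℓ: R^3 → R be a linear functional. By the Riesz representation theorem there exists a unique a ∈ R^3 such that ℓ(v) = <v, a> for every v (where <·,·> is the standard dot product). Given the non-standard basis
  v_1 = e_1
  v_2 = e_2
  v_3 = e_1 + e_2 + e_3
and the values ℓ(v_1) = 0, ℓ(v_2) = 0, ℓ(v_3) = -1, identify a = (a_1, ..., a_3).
a = (0, 0, -1)

Write a = (a_1, ..., a_3) in the standard basis. For each basis vector v_i, ℓ(v_i) = <v_i, a> is a linear equation in the a_j's. Collect the n equations into a matrix system V a = ℓ, where row i of V is v_i (expressed in the standard basis). Since V is invertible (lower-triangular with 1s on the diagonal, up to permutation), solve by back-substitution:
  V =
[[1, 0, 0],
 [0, 1, 0],
 [1, 1, 1]]
  V a = (0, 0, -1)
Solving gives a = (0, 0, -1).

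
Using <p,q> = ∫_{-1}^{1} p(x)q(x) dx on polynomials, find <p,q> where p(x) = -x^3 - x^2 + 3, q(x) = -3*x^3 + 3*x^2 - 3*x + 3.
<p,q> = 160/7

Expand the product: p(x)·q(x) = 3*x^6 - 9*x^3 + 6*x^2 - 9*x + 9.
∫_{-1}^{1} of each monomial x^k gives [2/(k+1) if k even, 0 if k odd]. Integrating term-by-term (or equivalently evaluating the antiderivative F(x) = 3*x^7/7 - 9*x^4/4 + 2*x^3 - 9*x^2/2 + 9*x at the endpoints):
  F(1) − F(−1) = 131/28 − (-509/28) = 160/7.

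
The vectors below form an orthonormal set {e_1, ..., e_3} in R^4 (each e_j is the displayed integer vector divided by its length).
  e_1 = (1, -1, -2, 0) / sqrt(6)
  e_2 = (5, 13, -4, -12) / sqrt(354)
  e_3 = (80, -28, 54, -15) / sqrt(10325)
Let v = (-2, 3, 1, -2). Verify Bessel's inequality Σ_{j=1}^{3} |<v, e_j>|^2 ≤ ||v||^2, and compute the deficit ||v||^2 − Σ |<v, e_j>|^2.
Σ |<v, e_j>|^2 = 122/7; ||v||^2 = 18; deficit = 4/7

Write each e_j = u_j / sqrt(<u_j, u_j>) where u_j is the displayed integer vector. Then <v, e_j> = <v, u_j> / sqrt(<u_j, u_j>), so |<v, e_j>|^2 = <v, u_j>^2 / <u_j, u_j>.
Coefficients: <v, e_1> = -7/sqrt(6), <v, e_2> = 49/sqrt(354), <v, e_3> = -160/sqrt(10325).
Square and sum: Σ |<v, e_j>|^2 = 122/7.
Compute ||v||^2 = v·v = 18.
Deficit = 18 − 122/7 = 4/7 ≥ 0, confirming Bessel's inequality. (The deficit equals ||v − Σ <v,e_j> e_j||^2, the squared distance from v to span{e_j}.)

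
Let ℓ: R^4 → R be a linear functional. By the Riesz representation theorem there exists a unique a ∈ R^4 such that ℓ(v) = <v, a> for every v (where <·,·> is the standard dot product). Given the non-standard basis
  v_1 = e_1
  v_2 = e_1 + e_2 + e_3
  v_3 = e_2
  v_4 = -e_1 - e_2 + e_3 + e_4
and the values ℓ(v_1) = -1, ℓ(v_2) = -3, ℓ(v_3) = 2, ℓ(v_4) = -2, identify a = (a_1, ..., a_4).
a = (-1, 2, -4, 3)

Write a = (a_1, ..., a_4) in the standard basis. For each basis vector v_i, ℓ(v_i) = <v_i, a> is a linear equation in the a_j's. Collect the n equations into a matrix system V a = ℓ, where row i of V is v_i (expressed in the standard basis). Since V is invertible (lower-triangular with 1s on the diagonal, up to permutation), solve by back-substitution:
  V =
[[1, 0, 0, 0],
 [1, 1, 1, 0],
 [0, 1, 0, 0],
 [-1, -1, 1, 1]]
  V a = (-1, -3, 2, -2)
Solving gives a = (-1, 2, -4, 3).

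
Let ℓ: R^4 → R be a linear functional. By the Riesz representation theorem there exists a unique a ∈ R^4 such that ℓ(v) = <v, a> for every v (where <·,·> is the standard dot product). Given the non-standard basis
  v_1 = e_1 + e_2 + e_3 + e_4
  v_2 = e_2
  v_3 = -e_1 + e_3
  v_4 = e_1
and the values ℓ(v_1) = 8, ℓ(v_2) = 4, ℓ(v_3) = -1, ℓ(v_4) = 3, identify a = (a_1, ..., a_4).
a = (3, 4, 2, -1)

Write a = (a_1, ..., a_4) in the standard basis. For each basis vector v_i, ℓ(v_i) = <v_i, a> is a linear equation in the a_j's. Collect the n equations into a matrix system V a = ℓ, where row i of V is v_i (expressed in the standard basis). Since V is invertible (lower-triangular with 1s on the diagonal, up to permutation), solve by back-substitution:
  V =
[[1, 1, 1, 1],
 [0, 1, 0, 0],
 [-1, 0, 1, 0],
 [1, 0, 0, 0]]
  V a = (8, 4, -1, 3)
Solving gives a = (3, 4, 2, -1).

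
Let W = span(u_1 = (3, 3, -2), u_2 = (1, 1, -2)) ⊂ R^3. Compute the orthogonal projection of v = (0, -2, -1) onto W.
proj_W(v) = (-1, -1, -1)

Set up U = [u_1 | ... | u_2] ∈ R^(3×2). The projector onto W = col(U) is P = U (U^T U)^(-1) U^T.
Compute U^T U =
  [22, 10]
  [10, 6],
and U^T v = (-4, 0).
Solve U^T U · c = U^T v for the coefficients: c = (-3/4, 5/4). The projection is proj_W(v) = U c.
Check: (v - proj_W(v)) · u_1 = 0  (should be 0).
Check: (v - proj_W(v)) · u_2 = 0  (should be 0).
Result: proj_W(v) = (-1, -1, -1).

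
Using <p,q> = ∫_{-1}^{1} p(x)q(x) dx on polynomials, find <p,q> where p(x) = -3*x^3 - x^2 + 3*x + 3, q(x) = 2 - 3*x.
<p,q> = 124/15

Expand the product: p(x)·q(x) = 9*x^4 - 3*x^3 - 11*x^2 - 3*x + 6.
∫_{-1}^{1} of each monomial x^k gives [2/(k+1) if k even, 0 if k odd]. Integrating term-by-term (or equivalently evaluating the antiderivative F(x) = 9*x^5/5 - 3*x^4/4 - 11*x^3/3 - 3*x^2/2 + 6*x at the endpoints):
  F(1) − F(−1) = 113/60 − (-383/60) = 124/15.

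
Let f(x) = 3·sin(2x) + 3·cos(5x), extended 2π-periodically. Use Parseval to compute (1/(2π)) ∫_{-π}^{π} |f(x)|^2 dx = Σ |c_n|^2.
Σ |c_n|^2 = 9

Expand |f|^2 and use orthogonality of {sin(nx), cos(mx)} on [-π, π]:
  ∫_{-π}^{π} sin(nx)^2 dx = π, ∫ cos(mx)^2 dx = π, and cross terms integrate to 0.
So ∫_{-π}^{π} f(x)^2 dx = 3^2 · π + 3^2 · π = (9 + 9)π.
Divide by 2π: (9 + 9)/2 = 9.
By Parseval, this equals Σ |c_n|^2.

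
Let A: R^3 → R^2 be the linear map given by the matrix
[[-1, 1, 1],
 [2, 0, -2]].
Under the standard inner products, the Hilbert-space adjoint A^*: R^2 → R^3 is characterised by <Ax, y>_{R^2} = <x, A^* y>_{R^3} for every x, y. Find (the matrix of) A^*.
A^* = A^T =
[[-1, 2],
 [1, 0],
 [1, -2]]

For real matrices with standard dot products, the defining identity <Ax, y> = <x, A^* y> gives (Ax)^T y = x^T (A^*) y, i.e. x^T A^T y = x^T (A^*) y. Since this holds for all x, y, we must have A^* = A^T. Therefore
A^* =
[[-1, 2],
 [1, 0],
 [1, -2]].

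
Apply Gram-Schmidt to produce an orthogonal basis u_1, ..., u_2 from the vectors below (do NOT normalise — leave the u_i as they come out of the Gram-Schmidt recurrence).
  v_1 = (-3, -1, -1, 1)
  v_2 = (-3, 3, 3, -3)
Orthogonal basis:
  u_1 = (-3, -1, -1, 1)
  u_2 = (-3, 3, 3, -3)

Apply the Gram-Schmidt recurrence
  u_1 = v_1
  u_i = v_i − Σ_{j<i} ((v_i · u_j) / (u_j · u_j)) · u_j.

Step by step this gives:
  u_1 = (-3, -1, -1, 1)
  u_2 = (-3, 3, 3, -3)

Orthogonality check:
  u_2 · u_1 = 0 (should be 0)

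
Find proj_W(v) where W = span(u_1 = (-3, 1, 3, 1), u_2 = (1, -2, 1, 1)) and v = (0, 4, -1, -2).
proj_W(v) = (-167/139, 424/139, -275/139, -239/139)

Set up U = [u_1 | ... | u_2] ∈ R^(4×2). The projector onto W = col(U) is P = U (U^T U)^(-1) U^T.
Compute U^T U =
  [20, -1]
  [-1, 7],
and U^T v = (-1, -11).
Solve U^T U · c = U^T v for the coefficients: c = (-18/139, -221/139). The projection is proj_W(v) = U c.
Check: (v - proj_W(v)) · u_1 = 0  (should be 0).
Check: (v - proj_W(v)) · u_2 = 0  (should be 0).
Result: proj_W(v) = (-167/139, 424/139, -275/139, -239/139).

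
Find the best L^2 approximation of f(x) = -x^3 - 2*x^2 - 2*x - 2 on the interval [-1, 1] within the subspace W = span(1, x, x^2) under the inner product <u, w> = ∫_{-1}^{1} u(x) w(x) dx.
g(x) = -2*x^2 - 13*x/5 - 2

The best approximation g ∈ W is the orthogonal projection of f onto W. Writing g = a_0 + a_1 x + a_2 x^2, the coefficients solve the normal equations G · a = b where
  G_{ij} = <φ_i, φ_j> and b_i = <f, φ_i>, with φ_0 = 1, φ_1 = x, φ_2 = x^2.
G =
  [2, 0, 2/3]
  [0, 2/3, 0]
  [2/3, 0, 2/5],
b = (-16/3, -26/15, -32/15).
Solving gives a_0 = -2, a_1 = -13/5, a_2 = -2, so
  g(x) = -2*x^2 - 13*x/5 - 2.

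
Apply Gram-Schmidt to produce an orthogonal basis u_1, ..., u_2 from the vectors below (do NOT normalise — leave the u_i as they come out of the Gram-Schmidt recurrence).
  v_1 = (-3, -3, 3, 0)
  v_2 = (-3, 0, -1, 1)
Orthogonal basis:
  u_1 = (-3, -3, 3, 0)
  u_2 = (-7/3, 2/3, -5/3, 1)

Apply the Gram-Schmidt recurrence
  u_1 = v_1
  u_i = v_i − Σ_{j<i} ((v_i · u_j) / (u_j · u_j)) · u_j.

Step by step this gives:
  u_1 = (-3, -3, 3, 0)
  u_2 = (-7/3, 2/3, -5/3, 1)

Orthogonality check:
  u_2 · u_1 = 0 (should be 0)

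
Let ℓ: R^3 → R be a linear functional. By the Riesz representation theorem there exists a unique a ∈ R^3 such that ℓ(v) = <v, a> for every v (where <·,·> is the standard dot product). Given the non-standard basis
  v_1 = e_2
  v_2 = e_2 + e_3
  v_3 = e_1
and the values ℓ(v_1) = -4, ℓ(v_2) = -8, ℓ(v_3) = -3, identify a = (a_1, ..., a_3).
a = (-3, -4, -4)

Write a = (a_1, ..., a_3) in the standard basis. For each basis vector v_i, ℓ(v_i) = <v_i, a> is a linear equation in the a_j's. Collect the n equations into a matrix system V a = ℓ, where row i of V is v_i (expressed in the standard basis). Since V is invertible (lower-triangular with 1s on the diagonal, up to permutation), solve by back-substitution:
  V =
[[0, 1, 0],
 [0, 1, 1],
 [1, 0, 0]]
  V a = (-4, -8, -3)
Solving gives a = (-3, -4, -4).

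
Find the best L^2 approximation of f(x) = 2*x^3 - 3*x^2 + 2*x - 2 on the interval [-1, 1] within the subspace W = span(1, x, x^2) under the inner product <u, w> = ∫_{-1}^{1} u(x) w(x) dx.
g(x) = -3*x^2 + 16*x/5 - 2

The best approximation g ∈ W is the orthogonal projection of f onto W. Writing g = a_0 + a_1 x + a_2 x^2, the coefficients solve the normal equations G · a = b where
  G_{ij} = <φ_i, φ_j> and b_i = <f, φ_i>, with φ_0 = 1, φ_1 = x, φ_2 = x^2.
G =
  [2, 0, 2/3]
  [0, 2/3, 0]
  [2/3, 0, 2/5],
b = (-6, 32/15, -38/15).
Solving gives a_0 = -2, a_1 = 16/5, a_2 = -3, so
  g(x) = -3*x^2 + 16*x/5 - 2.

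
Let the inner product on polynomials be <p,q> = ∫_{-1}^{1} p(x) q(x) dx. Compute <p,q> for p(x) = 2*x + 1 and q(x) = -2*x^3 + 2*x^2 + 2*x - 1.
<p,q> = 2/5

Expand the product: p(x)·q(x) = -4*x^4 + 2*x^3 + 6*x^2 - 1.
∫_{-1}^{1} of each monomial x^k gives [2/(k+1) if k even, 0 if k odd]. Integrating term-by-term (or equivalently evaluating the antiderivative F(x) = -4*x^5/5 + x^4/2 + 2*x^3 - x at the endpoints):
  F(1) − F(−1) = 7/10 − (3/10) = 2/5.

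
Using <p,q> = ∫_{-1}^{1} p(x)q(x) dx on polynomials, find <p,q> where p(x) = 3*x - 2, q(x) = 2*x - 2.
<p,q> = 12

Expand the product: p(x)·q(x) = 6*x^2 - 10*x + 4.
∫_{-1}^{1} of each monomial x^k gives [2/(k+1) if k even, 0 if k odd]. Integrating term-by-term (or equivalently evaluating the antiderivative F(x) = 2*x^3 - 5*x^2 + 4*x at the endpoints):
  F(1) − F(−1) = 1 − (-11) = 12.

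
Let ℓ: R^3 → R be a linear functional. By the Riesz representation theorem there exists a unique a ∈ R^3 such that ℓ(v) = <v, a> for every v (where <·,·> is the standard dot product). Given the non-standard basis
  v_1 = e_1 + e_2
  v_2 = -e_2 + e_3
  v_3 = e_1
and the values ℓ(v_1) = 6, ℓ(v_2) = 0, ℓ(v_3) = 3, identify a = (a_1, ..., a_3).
a = (3, 3, 3)

Write a = (a_1, ..., a_3) in the standard basis. For each basis vector v_i, ℓ(v_i) = <v_i, a> is a linear equation in the a_j's. Collect the n equations into a matrix system V a = ℓ, where row i of V is v_i (expressed in the standard basis). Since V is invertible (lower-triangular with 1s on the diagonal, up to permutation), solve by back-substitution:
  V =
[[1, 1, 0],
 [0, -1, 1],
 [1, 0, 0]]
  V a = (6, 0, 3)
Solving gives a = (3, 3, 3).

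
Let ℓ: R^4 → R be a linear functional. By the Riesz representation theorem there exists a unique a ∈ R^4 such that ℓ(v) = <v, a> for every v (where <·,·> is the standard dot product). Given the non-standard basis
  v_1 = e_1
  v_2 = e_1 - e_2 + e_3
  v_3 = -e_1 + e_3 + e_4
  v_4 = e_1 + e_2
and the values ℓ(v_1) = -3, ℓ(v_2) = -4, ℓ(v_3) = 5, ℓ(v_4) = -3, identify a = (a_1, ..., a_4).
a = (-3, 0, -1, 3)

Write a = (a_1, ..., a_4) in the standard basis. For each basis vector v_i, ℓ(v_i) = <v_i, a> is a linear equation in the a_j's. Collect the n equations into a matrix system V a = ℓ, where row i of V is v_i (expressed in the standard basis). Since V is invertible (lower-triangular with 1s on the diagonal, up to permutation), solve by back-substitution:
  V =
[[1, 0, 0, 0],
 [1, -1, 1, 0],
 [-1, 0, 1, 1],
 [1, 1, 0, 0]]
  V a = (-3, -4, 5, -3)
Solving gives a = (-3, 0, -1, 3).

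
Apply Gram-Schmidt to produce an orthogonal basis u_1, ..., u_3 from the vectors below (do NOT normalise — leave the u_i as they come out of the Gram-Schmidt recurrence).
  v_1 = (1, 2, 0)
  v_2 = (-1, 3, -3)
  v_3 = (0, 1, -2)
Orthogonal basis:
  u_1 = (1, 2, 0)
  u_2 = (-2, 1, -3)
  u_3 = (3/5, -3/10, -1/2)

Apply the Gram-Schmidt recurrence
  u_1 = v_1
  u_i = v_i − Σ_{j<i} ((v_i · u_j) / (u_j · u_j)) · u_j.

Step by step this gives:
  u_1 = (1, 2, 0)
  u_2 = (-2, 1, -3)
  u_3 = (3/5, -3/10, -1/2)

Orthogonality check:
  u_2 · u_1 = 0 (should be 0)
  u_3 · u_1 = 0 (should be 0)
  u_3 · u_2 = 0 (should be 0)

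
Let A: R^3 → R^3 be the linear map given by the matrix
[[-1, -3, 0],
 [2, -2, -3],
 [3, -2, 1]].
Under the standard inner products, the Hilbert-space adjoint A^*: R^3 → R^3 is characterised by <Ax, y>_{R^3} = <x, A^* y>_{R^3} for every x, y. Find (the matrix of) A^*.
A^* = A^T =
[[-1, 2, 3],
 [-3, -2, -2],
 [0, -3, 1]]

For real matrices with standard dot products, the defining identity <Ax, y> = <x, A^* y> gives (Ax)^T y = x^T (A^*) y, i.e. x^T A^T y = x^T (A^*) y. Since this holds for all x, y, we must have A^* = A^T. Therefore
A^* =
[[-1, 2, 3],
 [-3, -2, -2],
 [0, -3, 1]].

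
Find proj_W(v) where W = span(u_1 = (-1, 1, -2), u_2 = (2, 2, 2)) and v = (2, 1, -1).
proj_W(v) = (1/2, 3/2, 0)

Set up U = [u_1 | ... | u_2] ∈ R^(3×2). The projector onto W = col(U) is P = U (U^T U)^(-1) U^T.
Compute U^T U =
  [6, -4]
  [-4, 12],
and U^T v = (1, 4).
Solve U^T U · c = U^T v for the coefficients: c = (1/2, 1/2). The projection is proj_W(v) = U c.
Check: (v - proj_W(v)) · u_1 = 0  (should be 0).
Check: (v - proj_W(v)) · u_2 = 0  (should be 0).
Result: proj_W(v) = (1/2, 3/2, 0).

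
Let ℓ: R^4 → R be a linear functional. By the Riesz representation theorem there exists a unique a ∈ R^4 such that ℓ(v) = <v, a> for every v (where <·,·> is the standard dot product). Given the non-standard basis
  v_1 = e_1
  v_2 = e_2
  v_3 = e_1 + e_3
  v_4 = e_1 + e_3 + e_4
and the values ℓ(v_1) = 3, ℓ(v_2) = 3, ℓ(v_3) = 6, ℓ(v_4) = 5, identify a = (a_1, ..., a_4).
a = (3, 3, 3, -1)

Write a = (a_1, ..., a_4) in the standard basis. For each basis vector v_i, ℓ(v_i) = <v_i, a> is a linear equation in the a_j's. Collect the n equations into a matrix system V a = ℓ, where row i of V is v_i (expressed in the standard basis). Since V is invertible (lower-triangular with 1s on the diagonal, up to permutation), solve by back-substitution:
  V =
[[1, 0, 0, 0],
 [0, 1, 0, 0],
 [1, 0, 1, 0],
 [1, 0, 1, 1]]
  V a = (3, 3, 6, 5)
Solving gives a = (3, 3, 3, -1).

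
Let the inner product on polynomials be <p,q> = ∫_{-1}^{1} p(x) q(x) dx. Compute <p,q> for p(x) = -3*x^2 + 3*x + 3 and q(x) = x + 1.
<p,q> = 6

Expand the product: p(x)·q(x) = -3*x^3 + 6*x + 3.
∫_{-1}^{1} of each monomial x^k gives [2/(k+1) if k even, 0 if k odd]. Integrating term-by-term (or equivalently evaluating the antiderivative F(x) = -3*x^4/4 + 3*x^2 + 3*x at the endpoints):
  F(1) − F(−1) = 21/4 − (-3/4) = 6.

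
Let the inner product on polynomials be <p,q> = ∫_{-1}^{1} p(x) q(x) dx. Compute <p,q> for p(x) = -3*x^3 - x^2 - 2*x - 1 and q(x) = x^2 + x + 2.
<p,q> = -134/15

Expand the product: p(x)·q(x) = -3*x^5 - 4*x^4 - 9*x^3 - 5*x^2 - 5*x - 2.
∫_{-1}^{1} of each monomial x^k gives [2/(k+1) if k even, 0 if k odd]. Integrating term-by-term (or equivalently evaluating the antiderivative F(x) = -x^6/2 - 4*x^5/5 - 9*x^4/4 - 5*x^3/3 - 5*x^2/2 - 2*x at the endpoints):
  F(1) − F(−1) = -583/60 − (-47/60) = -134/15.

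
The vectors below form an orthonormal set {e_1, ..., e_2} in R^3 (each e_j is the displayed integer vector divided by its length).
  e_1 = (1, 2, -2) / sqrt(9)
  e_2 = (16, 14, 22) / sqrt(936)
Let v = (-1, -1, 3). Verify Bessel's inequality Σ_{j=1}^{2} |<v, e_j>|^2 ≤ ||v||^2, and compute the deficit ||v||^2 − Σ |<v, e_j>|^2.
Σ |<v, e_j>|^2 = 135/13; ||v||^2 = 11; deficit = 8/13

Write each e_j = u_j / sqrt(<u_j, u_j>) where u_j is the displayed integer vector. Then <v, e_j> = <v, u_j> / sqrt(<u_j, u_j>), so |<v, e_j>|^2 = <v, u_j>^2 / <u_j, u_j>.
Coefficients: <v, e_1> = -9/sqrt(9), <v, e_2> = 36/sqrt(936).
Square and sum: Σ |<v, e_j>|^2 = 135/13.
Compute ||v||^2 = v·v = 11.
Deficit = 11 − 135/13 = 8/13 ≥ 0, confirming Bessel's inequality. (The deficit equals ||v − Σ <v,e_j> e_j||^2, the squared distance from v to span{e_j}.)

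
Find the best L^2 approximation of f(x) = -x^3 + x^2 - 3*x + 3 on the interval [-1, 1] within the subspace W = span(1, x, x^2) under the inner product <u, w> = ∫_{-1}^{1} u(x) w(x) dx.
g(x) = x^2 - 18*x/5 + 3

The best approximation g ∈ W is the orthogonal projection of f onto W. Writing g = a_0 + a_1 x + a_2 x^2, the coefficients solve the normal equations G · a = b where
  G_{ij} = <φ_i, φ_j> and b_i = <f, φ_i>, with φ_0 = 1, φ_1 = x, φ_2 = x^2.
G =
  [2, 0, 2/3]
  [0, 2/3, 0]
  [2/3, 0, 2/5],
b = (20/3, -12/5, 12/5).
Solving gives a_0 = 3, a_1 = -18/5, a_2 = 1, so
  g(x) = x^2 - 18*x/5 + 3.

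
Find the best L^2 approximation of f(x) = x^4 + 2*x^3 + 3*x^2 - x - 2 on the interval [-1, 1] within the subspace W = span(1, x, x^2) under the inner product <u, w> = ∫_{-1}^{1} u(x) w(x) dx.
g(x) = 27*x^2/7 + x/5 - 73/35

The best approximation g ∈ W is the orthogonal projection of f onto W. Writing g = a_0 + a_1 x + a_2 x^2, the coefficients solve the normal equations G · a = b where
  G_{ij} = <φ_i, φ_j> and b_i = <f, φ_i>, with φ_0 = 1, φ_1 = x, φ_2 = x^2.
G =
  [2, 0, 2/3]
  [0, 2/3, 0]
  [2/3, 0, 2/5],
b = (-8/5, 2/15, 16/105).
Solving gives a_0 = -73/35, a_1 = 1/5, a_2 = 27/7, so
  g(x) = 27*x^2/7 + x/5 - 73/35.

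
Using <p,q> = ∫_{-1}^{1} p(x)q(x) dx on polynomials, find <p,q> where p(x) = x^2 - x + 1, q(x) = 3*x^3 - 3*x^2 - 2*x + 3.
<p,q> = 74/15

Expand the product: p(x)·q(x) = 3*x^5 - 6*x^4 + 4*x^3 + 2*x^2 - 5*x + 3.
∫_{-1}^{1} of each monomial x^k gives [2/(k+1) if k even, 0 if k odd]. Integrating term-by-term (or equivalently evaluating the antiderivative F(x) = x^6/2 - 6*x^5/5 + x^4 + 2*x^3/3 - 5*x^2/2 + 3*x at the endpoints):
  F(1) − F(−1) = 22/15 − (-52/15) = 74/15.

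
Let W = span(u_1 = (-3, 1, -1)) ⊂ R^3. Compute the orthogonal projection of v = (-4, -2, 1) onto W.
proj_W(v) = (-27/11, 9/11, -9/11)

Set up U = [u_1 | ... | u_1] ∈ R^(3×1). The projector onto W = col(U) is P = U (U^T U)^(-1) U^T.
Compute U^T U =
  [11],
and U^T v = (9).
Solve U^T U · c = U^T v for the coefficients: c = (9/11). The projection is proj_W(v) = U c.
Check: (v - proj_W(v)) · u_1 = 0  (should be 0).
Result: proj_W(v) = (-27/11, 9/11, -9/11).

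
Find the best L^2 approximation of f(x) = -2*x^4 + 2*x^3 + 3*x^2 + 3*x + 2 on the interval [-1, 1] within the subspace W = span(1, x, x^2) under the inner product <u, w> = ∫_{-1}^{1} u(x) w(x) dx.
g(x) = 9*x^2/7 + 21*x/5 + 76/35

The best approximation g ∈ W is the orthogonal projection of f onto W. Writing g = a_0 + a_1 x + a_2 x^2, the coefficients solve the normal equations G · a = b where
  G_{ij} = <φ_i, φ_j> and b_i = <f, φ_i>, with φ_0 = 1, φ_1 = x, φ_2 = x^2.
G =
  [2, 0, 2/3]
  [0, 2/3, 0]
  [2/3, 0, 2/5],
b = (26/5, 14/5, 206/105).
Solving gives a_0 = 76/35, a_1 = 21/5, a_2 = 9/7, so
  g(x) = 9*x^2/7 + 21*x/5 + 76/35.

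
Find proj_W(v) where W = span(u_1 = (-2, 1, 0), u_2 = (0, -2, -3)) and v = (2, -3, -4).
proj_W(v) = (110/61, -207/61, -228/61)

Set up U = [u_1 | ... | u_2] ∈ R^(3×2). The projector onto W = col(U) is P = U (U^T U)^(-1) U^T.
Compute U^T U =
  [5, -2]
  [-2, 13],
and U^T v = (-7, 18).
Solve U^T U · c = U^T v for the coefficients: c = (-55/61, 76/61). The projection is proj_W(v) = U c.
Check: (v - proj_W(v)) · u_1 = 0  (should be 0).
Check: (v - proj_W(v)) · u_2 = 0  (should be 0).
Result: proj_W(v) = (110/61, -207/61, -228/61).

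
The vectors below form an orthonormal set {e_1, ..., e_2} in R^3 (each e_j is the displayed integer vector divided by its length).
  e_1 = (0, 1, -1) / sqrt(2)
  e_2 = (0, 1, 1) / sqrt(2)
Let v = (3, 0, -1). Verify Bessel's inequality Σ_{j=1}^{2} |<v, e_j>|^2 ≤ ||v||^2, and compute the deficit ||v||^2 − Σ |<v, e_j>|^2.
Σ |<v, e_j>|^2 = 1; ||v||^2 = 10; deficit = 9

Write each e_j = u_j / sqrt(<u_j, u_j>) where u_j is the displayed integer vector. Then <v, e_j> = <v, u_j> / sqrt(<u_j, u_j>), so |<v, e_j>|^2 = <v, u_j>^2 / <u_j, u_j>.
Coefficients: <v, e_1> = 1/sqrt(2), <v, e_2> = -1/sqrt(2).
Square and sum: Σ |<v, e_j>|^2 = 1.
Compute ||v||^2 = v·v = 10.
Deficit = 10 − 1 = 9 ≥ 0, confirming Bessel's inequality. (The deficit equals ||v − Σ <v,e_j> e_j||^2, the squared distance from v to span{e_j}.)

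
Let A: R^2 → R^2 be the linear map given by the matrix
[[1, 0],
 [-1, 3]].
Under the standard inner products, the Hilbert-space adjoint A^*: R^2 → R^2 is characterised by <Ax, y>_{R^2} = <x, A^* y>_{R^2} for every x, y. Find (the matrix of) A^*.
A^* = A^T =
[[1, -1],
 [0, 3]]

For real matrices with standard dot products, the defining identity <Ax, y> = <x, A^* y> gives (Ax)^T y = x^T (A^*) y, i.e. x^T A^T y = x^T (A^*) y. Since this holds for all x, y, we must have A^* = A^T. Therefore
A^* =
[[1, -1],
 [0, 3]].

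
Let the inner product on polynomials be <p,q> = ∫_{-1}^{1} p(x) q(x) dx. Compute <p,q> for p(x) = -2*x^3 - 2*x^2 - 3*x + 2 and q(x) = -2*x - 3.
<p,q> = -12/5

Expand the product: p(x)·q(x) = 4*x^4 + 10*x^3 + 12*x^2 + 5*x - 6.
∫_{-1}^{1} of each monomial x^k gives [2/(k+1) if k even, 0 if k odd]. Integrating term-by-term (or equivalently evaluating the antiderivative F(x) = 4*x^5/5 + 5*x^4/2 + 4*x^3 + 5*x^2/2 - 6*x at the endpoints):
  F(1) − F(−1) = 19/5 − (31/5) = -12/5.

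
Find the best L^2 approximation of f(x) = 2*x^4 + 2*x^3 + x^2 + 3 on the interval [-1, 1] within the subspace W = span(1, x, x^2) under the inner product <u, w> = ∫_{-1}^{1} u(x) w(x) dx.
g(x) = 19*x^2/7 + 6*x/5 + 99/35

The best approximation g ∈ W is the orthogonal projection of f onto W. Writing g = a_0 + a_1 x + a_2 x^2, the coefficients solve the normal equations G · a = b where
  G_{ij} = <φ_i, φ_j> and b_i = <f, φ_i>, with φ_0 = 1, φ_1 = x, φ_2 = x^2.
G =
  [2, 0, 2/3]
  [0, 2/3, 0]
  [2/3, 0, 2/5],
b = (112/15, 4/5, 104/35).
Solving gives a_0 = 99/35, a_1 = 6/5, a_2 = 19/7, so
  g(x) = 19*x^2/7 + 6*x/5 + 99/35.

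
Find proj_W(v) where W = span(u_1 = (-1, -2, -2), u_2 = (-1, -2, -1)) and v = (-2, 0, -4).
proj_W(v) = (-2/5, -4/5, -4)

Set up U = [u_1 | ... | u_2] ∈ R^(3×2). The projector onto W = col(U) is P = U (U^T U)^(-1) U^T.
Compute U^T U =
  [9, 7]
  [7, 6],
and U^T v = (10, 6).
Solve U^T U · c = U^T v for the coefficients: c = (18/5, -16/5). The projection is proj_W(v) = U c.
Check: (v - proj_W(v)) · u_1 = 0  (should be 0).
Check: (v - proj_W(v)) · u_2 = 0  (should be 0).
Result: proj_W(v) = (-2/5, -4/5, -4).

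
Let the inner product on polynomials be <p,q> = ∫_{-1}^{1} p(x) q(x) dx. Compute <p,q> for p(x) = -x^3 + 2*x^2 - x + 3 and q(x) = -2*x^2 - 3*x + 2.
<p,q> = 184/15

Expand the product: p(x)·q(x) = 2*x^5 - x^4 - 6*x^3 + x^2 - 11*x + 6.
∫_{-1}^{1} of each monomial x^k gives [2/(k+1) if k even, 0 if k odd]. Integrating term-by-term (or equivalently evaluating the antiderivative F(x) = x^6/3 - x^5/5 - 3*x^4/2 + x^3/3 - 11*x^2/2 + 6*x at the endpoints):
  F(1) − F(−1) = -8/15 − (-64/5) = 184/15.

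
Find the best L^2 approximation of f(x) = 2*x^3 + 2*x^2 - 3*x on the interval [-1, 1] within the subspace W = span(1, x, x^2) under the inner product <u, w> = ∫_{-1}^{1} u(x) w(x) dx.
g(x) = 2*x^2 - 9*x/5

The best approximation g ∈ W is the orthogonal projection of f onto W. Writing g = a_0 + a_1 x + a_2 x^2, the coefficients solve the normal equations G · a = b where
  G_{ij} = <φ_i, φ_j> and b_i = <f, φ_i>, with φ_0 = 1, φ_1 = x, φ_2 = x^2.
G =
  [2, 0, 2/3]
  [0, 2/3, 0]
  [2/3, 0, 2/5],
b = (4/3, -6/5, 4/5).
Solving gives a_0 = 0, a_1 = -9/5, a_2 = 2, so
  g(x) = 2*x^2 - 9*x/5.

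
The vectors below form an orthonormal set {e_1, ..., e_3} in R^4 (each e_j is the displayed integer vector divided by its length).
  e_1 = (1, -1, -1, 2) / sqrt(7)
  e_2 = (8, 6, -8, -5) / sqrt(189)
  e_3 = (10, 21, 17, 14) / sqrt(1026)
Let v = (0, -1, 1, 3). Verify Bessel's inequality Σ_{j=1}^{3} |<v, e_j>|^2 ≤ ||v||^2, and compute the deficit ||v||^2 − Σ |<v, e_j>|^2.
Σ |<v, e_j>|^2 = 11; ||v||^2 = 11; deficit = 0

Write each e_j = u_j / sqrt(<u_j, u_j>) where u_j is the displayed integer vector. Then <v, e_j> = <v, u_j> / sqrt(<u_j, u_j>), so |<v, e_j>|^2 = <v, u_j>^2 / <u_j, u_j>.
Coefficients: <v, e_1> = 6/sqrt(7), <v, e_2> = -29/sqrt(189), <v, e_3> = 38/sqrt(1026).
Square and sum: Σ |<v, e_j>|^2 = 11.
Compute ||v||^2 = v·v = 11.
Deficit = 11 − 11 = 0 ≥ 0, confirming Bessel's inequality. (The deficit equals ||v − Σ <v,e_j> e_j||^2, the squared distance from v to span{e_j}.)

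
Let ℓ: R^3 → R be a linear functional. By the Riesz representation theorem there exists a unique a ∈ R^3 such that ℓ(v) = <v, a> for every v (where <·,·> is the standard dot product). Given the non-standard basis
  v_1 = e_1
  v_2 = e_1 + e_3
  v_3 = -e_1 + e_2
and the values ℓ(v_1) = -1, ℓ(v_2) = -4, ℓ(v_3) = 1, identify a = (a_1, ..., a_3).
a = (-1, 0, -3)

Write a = (a_1, ..., a_3) in the standard basis. For each basis vector v_i, ℓ(v_i) = <v_i, a> is a linear equation in the a_j's. Collect the n equations into a matrix system V a = ℓ, where row i of V is v_i (expressed in the standard basis). Since V is invertible (lower-triangular with 1s on the diagonal, up to permutation), solve by back-substitution:
  V =
[[1, 0, 0],
 [1, 0, 1],
 [-1, 1, 0]]
  V a = (-1, -4, 1)
Solving gives a = (-1, 0, -3).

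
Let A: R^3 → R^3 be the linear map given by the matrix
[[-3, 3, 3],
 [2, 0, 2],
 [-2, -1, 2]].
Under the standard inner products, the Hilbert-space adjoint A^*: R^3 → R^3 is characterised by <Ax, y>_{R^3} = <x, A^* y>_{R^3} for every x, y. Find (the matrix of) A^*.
A^* = A^T =
[[-3, 2, -2],
 [3, 0, -1],
 [3, 2, 2]]

For real matrices with standard dot products, the defining identity <Ax, y> = <x, A^* y> gives (Ax)^T y = x^T (A^*) y, i.e. x^T A^T y = x^T (A^*) y. Since this holds for all x, y, we must have A^* = A^T. Therefore
A^* =
[[-3, 2, -2],
 [3, 0, -1],
 [3, 2, 2]].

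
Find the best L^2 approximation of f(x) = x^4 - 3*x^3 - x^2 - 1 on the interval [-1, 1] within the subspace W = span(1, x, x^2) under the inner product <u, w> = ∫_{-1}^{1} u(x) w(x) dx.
g(x) = -x^2/7 - 9*x/5 - 38/35

The best approximation g ∈ W is the orthogonal projection of f onto W. Writing g = a_0 + a_1 x + a_2 x^2, the coefficients solve the normal equations G · a = b where
  G_{ij} = <φ_i, φ_j> and b_i = <f, φ_i>, with φ_0 = 1, φ_1 = x, φ_2 = x^2.
G =
  [2, 0, 2/3]
  [0, 2/3, 0]
  [2/3, 0, 2/5],
b = (-34/15, -6/5, -82/105).
Solving gives a_0 = -38/35, a_1 = -9/5, a_2 = -1/7, so
  g(x) = -x^2/7 - 9*x/5 - 38/35.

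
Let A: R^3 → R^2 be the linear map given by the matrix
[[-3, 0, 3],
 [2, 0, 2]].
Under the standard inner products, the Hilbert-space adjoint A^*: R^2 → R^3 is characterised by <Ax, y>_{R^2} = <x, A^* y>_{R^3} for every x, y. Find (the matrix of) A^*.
A^* = A^T =
[[-3, 2],
 [0, 0],
 [3, 2]]

For real matrices with standard dot products, the defining identity <Ax, y> = <x, A^* y> gives (Ax)^T y = x^T (A^*) y, i.e. x^T A^T y = x^T (A^*) y. Since this holds for all x, y, we must have A^* = A^T. Therefore
A^* =
[[-3, 2],
 [0, 0],
 [3, 2]].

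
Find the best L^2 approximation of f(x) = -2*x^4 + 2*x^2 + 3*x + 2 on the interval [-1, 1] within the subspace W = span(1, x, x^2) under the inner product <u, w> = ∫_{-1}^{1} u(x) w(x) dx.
g(x) = 2*x^2/7 + 3*x + 76/35

The best approximation g ∈ W is the orthogonal projection of f onto W. Writing g = a_0 + a_1 x + a_2 x^2, the coefficients solve the normal equations G · a = b where
  G_{ij} = <φ_i, φ_j> and b_i = <f, φ_i>, with φ_0 = 1, φ_1 = x, φ_2 = x^2.
G =
  [2, 0, 2/3]
  [0, 2/3, 0]
  [2/3, 0, 2/5],
b = (68/15, 2, 164/105).
Solving gives a_0 = 76/35, a_1 = 3, a_2 = 2/7, so
  g(x) = 2*x^2/7 + 3*x + 76/35.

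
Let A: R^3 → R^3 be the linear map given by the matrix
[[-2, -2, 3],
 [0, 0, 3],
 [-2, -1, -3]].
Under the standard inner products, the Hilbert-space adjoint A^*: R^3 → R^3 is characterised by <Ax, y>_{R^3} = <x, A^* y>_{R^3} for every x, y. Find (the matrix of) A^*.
A^* = A^T =
[[-2, 0, -2],
 [-2, 0, -1],
 [3, 3, -3]]

For real matrices with standard dot products, the defining identity <Ax, y> = <x, A^* y> gives (Ax)^T y = x^T (A^*) y, i.e. x^T A^T y = x^T (A^*) y. Since this holds for all x, y, we must have A^* = A^T. Therefore
A^* =
[[-2, 0, -2],
 [-2, 0, -1],
 [3, 3, -3]].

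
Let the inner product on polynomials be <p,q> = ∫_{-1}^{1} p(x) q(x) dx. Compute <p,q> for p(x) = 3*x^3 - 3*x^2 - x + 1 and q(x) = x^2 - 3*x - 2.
<p,q> = -32/15

Expand the product: p(x)·q(x) = 3*x^5 - 12*x^4 + 2*x^3 + 10*x^2 - x - 2.
∫_{-1}^{1} of each monomial x^k gives [2/(k+1) if k even, 0 if k odd]. Integrating term-by-term (or equivalently evaluating the antiderivative F(x) = x^6/2 - 12*x^5/5 + x^4/2 + 10*x^3/3 - x^2/2 - 2*x at the endpoints):
  F(1) − F(−1) = -17/30 − (47/30) = -32/15.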